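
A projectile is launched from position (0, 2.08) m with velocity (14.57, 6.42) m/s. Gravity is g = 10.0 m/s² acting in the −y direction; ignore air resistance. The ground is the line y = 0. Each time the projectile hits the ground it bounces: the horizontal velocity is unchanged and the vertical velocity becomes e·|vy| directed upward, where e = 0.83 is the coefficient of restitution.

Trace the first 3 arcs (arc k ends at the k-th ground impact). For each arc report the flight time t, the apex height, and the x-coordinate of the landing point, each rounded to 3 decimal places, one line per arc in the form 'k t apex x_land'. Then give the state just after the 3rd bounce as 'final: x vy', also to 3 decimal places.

Arc 1: start y=2.080, vy=6.420 → t=1.552, apex=4.141, x_land=22.613, impact vy=-9.100
  bounce: vy ← 0.83·9.100 = 7.553
Arc 2: start y=0.000, vy=7.553 → t=1.511, apex=2.853, x_land=44.623, impact vy=-7.553
  bounce: vy ← 0.83·7.553 = 6.269
Arc 3: start y=0.000, vy=6.269 → t=1.254, apex=1.965, x_land=62.892, impact vy=-6.269
  bounce: vy ← 0.83·6.269 = 5.203

1 1.552 4.141 22.613
2 1.511 2.853 44.623
3 1.254 1.965 62.892
final: 62.892 5.203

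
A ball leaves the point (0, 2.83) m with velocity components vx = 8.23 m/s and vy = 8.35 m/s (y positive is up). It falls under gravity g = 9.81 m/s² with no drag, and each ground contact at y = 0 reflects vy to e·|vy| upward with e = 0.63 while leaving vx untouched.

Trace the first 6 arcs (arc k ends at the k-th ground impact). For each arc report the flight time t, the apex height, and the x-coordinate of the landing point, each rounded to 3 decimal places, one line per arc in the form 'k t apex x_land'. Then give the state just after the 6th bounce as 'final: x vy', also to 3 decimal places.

Arc 1: start y=2.830, vy=8.350 → t=1.992, apex=6.384, x_land=16.394, impact vy=-11.191
  bounce: vy ← 0.63·11.191 = 7.051
Arc 2: start y=0.000, vy=7.051 → t=1.437, apex=2.534, x_land=28.224, impact vy=-7.051
  bounce: vy ← 0.63·7.051 = 4.442
Arc 3: start y=0.000, vy=4.442 → t=0.906, apex=1.006, x_land=35.677, impact vy=-4.442
  bounce: vy ← 0.63·4.442 = 2.798
Arc 4: start y=0.000, vy=2.798 → t=0.571, apex=0.399, x_land=40.372, impact vy=-2.798
  bounce: vy ← 0.63·2.798 = 1.763
Arc 5: start y=0.000, vy=1.763 → t=0.359, apex=0.158, x_land=43.330, impact vy=-1.763
  bounce: vy ← 0.63·1.763 = 1.111
Arc 6: start y=0.000, vy=1.111 → t=0.226, apex=0.063, x_land=45.194, impact vy=-1.111
  bounce: vy ← 0.63·1.111 = 0.700

1 1.992 6.384 16.394
2 1.437 2.534 28.224
3 0.906 1.006 35.677
4 0.571 0.399 40.372
5 0.359 0.158 43.330
6 0.226 0.063 45.194
final: 45.194 0.700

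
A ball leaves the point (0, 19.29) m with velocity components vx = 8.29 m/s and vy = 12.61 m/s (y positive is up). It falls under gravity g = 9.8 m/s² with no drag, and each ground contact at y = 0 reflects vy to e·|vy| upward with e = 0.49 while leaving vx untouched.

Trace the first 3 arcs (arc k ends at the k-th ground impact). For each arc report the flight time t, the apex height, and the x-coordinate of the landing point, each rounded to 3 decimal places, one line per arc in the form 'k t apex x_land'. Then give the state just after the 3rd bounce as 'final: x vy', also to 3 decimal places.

1 3.652 27.403 30.271
2 2.318 6.579 49.484
3 1.136 1.580 58.898
final: 58.898 2.727

Arc 1: start y=19.290, vy=12.610 → t=3.652, apex=27.403, x_land=30.271, impact vy=-23.175
  bounce: vy ← 0.49·23.175 = 11.356
Arc 2: start y=0.000, vy=11.356 → t=2.318, apex=6.579, x_land=49.484, impact vy=-11.356
  bounce: vy ← 0.49·11.356 = 5.564
Arc 3: start y=0.000, vy=5.564 → t=1.136, apex=1.580, x_land=58.898, impact vy=-5.564
  bounce: vy ← 0.49·5.564 = 2.727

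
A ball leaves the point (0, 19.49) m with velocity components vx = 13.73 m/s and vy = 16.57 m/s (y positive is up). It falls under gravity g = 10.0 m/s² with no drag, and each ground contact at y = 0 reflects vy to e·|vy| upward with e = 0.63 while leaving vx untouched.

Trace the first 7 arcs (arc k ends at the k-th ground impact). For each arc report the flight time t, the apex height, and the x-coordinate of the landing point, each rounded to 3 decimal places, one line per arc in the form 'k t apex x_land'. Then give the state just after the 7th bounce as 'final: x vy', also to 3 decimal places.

Arc 1: start y=19.490, vy=16.570 → t=4.235, apex=33.218, x_land=58.140, impact vy=-25.775
  bounce: vy ← 0.63·25.775 = 16.238
Arc 2: start y=0.000, vy=16.238 → t=3.248, apex=13.184, x_land=102.731, impact vy=-16.238
  bounce: vy ← 0.63·16.238 = 10.230
Arc 3: start y=0.000, vy=10.230 → t=2.046, apex=5.233, x_land=130.823, impact vy=-10.230
  bounce: vy ← 0.63·10.230 = 6.445
Arc 4: start y=0.000, vy=6.445 → t=1.289, apex=2.077, x_land=148.521, impact vy=-6.445
  bounce: vy ← 0.63·6.445 = 4.060
Arc 5: start y=0.000, vy=4.060 → t=0.812, apex=0.824, x_land=159.671, impact vy=-4.060
  bounce: vy ← 0.63·4.060 = 2.558
Arc 6: start y=0.000, vy=2.558 → t=0.512, apex=0.327, x_land=166.695, impact vy=-2.558
  bounce: vy ← 0.63·2.558 = 1.612
Arc 7: start y=0.000, vy=1.612 → t=0.322, apex=0.130, x_land=171.120, impact vy=-1.612
  bounce: vy ← 0.63·1.612 = 1.015

1 4.235 33.218 58.140
2 3.248 13.184 102.731
3 2.046 5.233 130.823
4 1.289 2.077 148.521
5 0.812 0.824 159.671
6 0.512 0.327 166.695
7 0.322 0.130 171.120
final: 171.120 1.015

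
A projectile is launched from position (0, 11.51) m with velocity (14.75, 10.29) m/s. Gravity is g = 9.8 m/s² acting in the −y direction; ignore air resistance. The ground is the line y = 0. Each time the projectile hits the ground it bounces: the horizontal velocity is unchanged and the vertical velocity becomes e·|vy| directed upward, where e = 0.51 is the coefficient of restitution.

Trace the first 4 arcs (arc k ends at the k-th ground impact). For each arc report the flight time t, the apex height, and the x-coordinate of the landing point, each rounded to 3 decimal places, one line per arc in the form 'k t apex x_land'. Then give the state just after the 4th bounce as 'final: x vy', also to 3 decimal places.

Arc 1: start y=11.510, vy=10.290 → t=2.908, apex=16.912, x_land=42.890, impact vy=-18.207
  bounce: vy ← 0.51·18.207 = 9.285
Arc 2: start y=0.000, vy=9.285 → t=1.895, apex=4.399, x_land=70.841, impact vy=-9.285
  bounce: vy ← 0.51·9.285 = 4.736
Arc 3: start y=0.000, vy=4.736 → t=0.966, apex=1.144, x_land=85.096, impact vy=-4.736
  bounce: vy ← 0.51·4.736 = 2.415
Arc 4: start y=0.000, vy=2.415 → t=0.493, apex=0.298, x_land=92.366, impact vy=-2.415
  bounce: vy ← 0.51·2.415 = 1.232

1 2.908 16.912 42.890
2 1.895 4.399 70.841
3 0.966 1.144 85.096
4 0.493 0.298 92.366
final: 92.366 1.232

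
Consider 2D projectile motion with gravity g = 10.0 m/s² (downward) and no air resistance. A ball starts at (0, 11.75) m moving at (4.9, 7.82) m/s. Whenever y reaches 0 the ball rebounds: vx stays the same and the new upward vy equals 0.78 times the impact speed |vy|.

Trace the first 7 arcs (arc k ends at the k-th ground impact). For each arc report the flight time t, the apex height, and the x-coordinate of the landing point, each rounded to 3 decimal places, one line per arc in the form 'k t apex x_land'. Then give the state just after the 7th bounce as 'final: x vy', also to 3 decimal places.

1 2.503 14.808 12.264
2 2.685 9.009 25.419
3 2.094 5.481 35.679
4 1.633 3.335 43.683
5 1.274 2.029 49.925
6 0.994 1.234 54.794
7 0.775 0.751 58.592
final: 58.592 3.023

Arc 1: start y=11.750, vy=7.820 → t=2.503, apex=14.808, x_land=12.264, impact vy=-17.209
  bounce: vy ← 0.78·17.209 = 13.423
Arc 2: start y=0.000, vy=13.423 → t=2.685, apex=9.009, x_land=25.419, impact vy=-13.423
  bounce: vy ← 0.78·13.423 = 10.470
Arc 3: start y=0.000, vy=10.470 → t=2.094, apex=5.481, x_land=35.679, impact vy=-10.470
  bounce: vy ← 0.78·10.470 = 8.167
Arc 4: start y=0.000, vy=8.167 → t=1.633, apex=3.335, x_land=43.683, impact vy=-8.167
  bounce: vy ← 0.78·8.167 = 6.370
Arc 5: start y=0.000, vy=6.370 → t=1.274, apex=2.029, x_land=49.925, impact vy=-6.370
  bounce: vy ← 0.78·6.370 = 4.969
Arc 6: start y=0.000, vy=4.969 → t=0.994, apex=1.234, x_land=54.794, impact vy=-4.969
  bounce: vy ← 0.78·4.969 = 3.875
Arc 7: start y=0.000, vy=3.875 → t=0.775, apex=0.751, x_land=58.592, impact vy=-3.875
  bounce: vy ← 0.78·3.875 = 3.023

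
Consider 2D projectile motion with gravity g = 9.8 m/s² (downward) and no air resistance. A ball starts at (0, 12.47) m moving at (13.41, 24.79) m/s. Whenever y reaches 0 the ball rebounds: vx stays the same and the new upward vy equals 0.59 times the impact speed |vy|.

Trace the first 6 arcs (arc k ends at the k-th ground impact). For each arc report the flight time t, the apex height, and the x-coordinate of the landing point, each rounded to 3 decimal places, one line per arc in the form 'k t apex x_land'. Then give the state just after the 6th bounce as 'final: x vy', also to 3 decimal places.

1 5.520 43.824 74.026
2 3.529 15.255 121.349
3 2.082 5.310 149.269
4 1.228 1.849 165.742
5 0.725 0.643 175.461
6 0.428 0.224 181.196
final: 181.196 1.236

Arc 1: start y=12.470, vy=24.790 → t=5.520, apex=43.824, x_land=74.026, impact vy=-29.308
  bounce: vy ← 0.59·29.308 = 17.292
Arc 2: start y=0.000, vy=17.292 → t=3.529, apex=15.255, x_land=121.349, impact vy=-17.292
  bounce: vy ← 0.59·17.292 = 10.202
Arc 3: start y=0.000, vy=10.202 → t=2.082, apex=5.310, x_land=149.269, impact vy=-10.202
  bounce: vy ← 0.59·10.202 = 6.019
Arc 4: start y=0.000, vy=6.019 → t=1.228, apex=1.849, x_land=165.742, impact vy=-6.019
  bounce: vy ← 0.59·6.019 = 3.551
Arc 5: start y=0.000, vy=3.551 → t=0.725, apex=0.643, x_land=175.461, impact vy=-3.551
  bounce: vy ← 0.59·3.551 = 2.095
Arc 6: start y=0.000, vy=2.095 → t=0.428, apex=0.224, x_land=181.196, impact vy=-2.095
  bounce: vy ← 0.59·2.095 = 1.236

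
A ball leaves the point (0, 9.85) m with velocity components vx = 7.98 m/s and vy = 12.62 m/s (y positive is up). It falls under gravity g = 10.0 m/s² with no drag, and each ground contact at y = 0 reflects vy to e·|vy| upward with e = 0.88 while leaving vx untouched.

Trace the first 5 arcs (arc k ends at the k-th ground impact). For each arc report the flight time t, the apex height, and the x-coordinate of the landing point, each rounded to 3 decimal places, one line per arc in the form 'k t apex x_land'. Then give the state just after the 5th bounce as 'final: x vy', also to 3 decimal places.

Arc 1: start y=9.850, vy=12.620 → t=3.149, apex=17.813, x_land=25.133, impact vy=-18.875
  bounce: vy ← 0.88·18.875 = 16.610
Arc 2: start y=0.000, vy=16.610 → t=3.322, apex=13.795, x_land=51.642, impact vy=-16.610
  bounce: vy ← 0.88·16.610 = 14.617
Arc 3: start y=0.000, vy=14.617 → t=2.923, apex=10.683, x_land=74.971, impact vy=-14.617
  bounce: vy ← 0.88·14.617 = 12.863
Arc 4: start y=0.000, vy=12.863 → t=2.573, apex=8.273, x_land=95.500, impact vy=-12.863
  bounce: vy ← 0.88·12.863 = 11.319
Arc 5: start y=0.000, vy=11.319 → t=2.264, apex=6.406, x_land=113.565, impact vy=-11.319
  bounce: vy ← 0.88·11.319 = 9.961

1 3.149 17.813 25.133
2 3.322 13.795 51.642
3 2.923 10.683 74.971
4 2.573 8.273 95.500
5 2.264 6.406 113.565
final: 113.565 9.961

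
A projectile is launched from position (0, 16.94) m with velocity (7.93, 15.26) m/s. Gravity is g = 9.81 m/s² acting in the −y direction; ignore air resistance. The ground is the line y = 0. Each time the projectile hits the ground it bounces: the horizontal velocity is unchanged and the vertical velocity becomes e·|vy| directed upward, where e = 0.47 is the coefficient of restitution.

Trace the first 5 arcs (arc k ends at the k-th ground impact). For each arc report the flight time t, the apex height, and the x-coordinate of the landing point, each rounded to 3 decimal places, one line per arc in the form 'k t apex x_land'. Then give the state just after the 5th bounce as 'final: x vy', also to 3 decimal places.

1 3.979 28.809 31.554
2 2.278 6.364 49.619
3 1.071 1.406 58.110
4 0.503 0.311 62.101
5 0.237 0.069 63.976
final: 63.976 0.545

Arc 1: start y=16.940, vy=15.260 → t=3.979, apex=28.809, x_land=31.554, impact vy=-23.775
  bounce: vy ← 0.47·23.775 = 11.174
Arc 2: start y=0.000, vy=11.174 → t=2.278, apex=6.364, x_land=49.619, impact vy=-11.174
  bounce: vy ← 0.47·11.174 = 5.252
Arc 3: start y=0.000, vy=5.252 → t=1.071, apex=1.406, x_land=58.110, impact vy=-5.252
  bounce: vy ← 0.47·5.252 = 2.468
Arc 4: start y=0.000, vy=2.468 → t=0.503, apex=0.311, x_land=62.101, impact vy=-2.468
  bounce: vy ← 0.47·2.468 = 1.160
Arc 5: start y=0.000, vy=1.160 → t=0.237, apex=0.069, x_land=63.976, impact vy=-1.160
  bounce: vy ← 0.47·1.160 = 0.545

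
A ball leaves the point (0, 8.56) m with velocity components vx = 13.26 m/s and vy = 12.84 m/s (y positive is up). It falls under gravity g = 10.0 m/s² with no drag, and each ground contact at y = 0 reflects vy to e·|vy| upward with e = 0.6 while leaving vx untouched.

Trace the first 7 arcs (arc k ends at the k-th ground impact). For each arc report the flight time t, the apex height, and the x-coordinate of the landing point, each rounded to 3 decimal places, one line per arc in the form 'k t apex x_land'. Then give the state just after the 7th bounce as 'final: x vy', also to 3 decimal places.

1 3.117 16.803 41.334
2 2.200 6.049 70.504
3 1.320 2.178 88.006
4 0.792 0.784 98.507
5 0.475 0.282 104.808
6 0.285 0.102 108.589
7 0.171 0.037 110.857
final: 110.857 0.513

Arc 1: start y=8.560, vy=12.840 → t=3.117, apex=16.803, x_land=41.334, impact vy=-18.332
  bounce: vy ← 0.6·18.332 = 10.999
Arc 2: start y=0.000, vy=10.999 → t=2.200, apex=6.049, x_land=70.504, impact vy=-10.999
  bounce: vy ← 0.6·10.999 = 6.600
Arc 3: start y=0.000, vy=6.600 → t=1.320, apex=2.178, x_land=88.006, impact vy=-6.600
  bounce: vy ← 0.6·6.600 = 3.960
Arc 4: start y=0.000, vy=3.960 → t=0.792, apex=0.784, x_land=98.507, impact vy=-3.960
  bounce: vy ← 0.6·3.960 = 2.376
Arc 5: start y=0.000, vy=2.376 → t=0.475, apex=0.282, x_land=104.808, impact vy=-2.376
  bounce: vy ← 0.6·2.376 = 1.426
Arc 6: start y=0.000, vy=1.426 → t=0.285, apex=0.102, x_land=108.589, impact vy=-1.426
  bounce: vy ← 0.6·1.426 = 0.855
Arc 7: start y=0.000, vy=0.855 → t=0.171, apex=0.037, x_land=110.857, impact vy=-0.855
  bounce: vy ← 0.6·0.855 = 0.513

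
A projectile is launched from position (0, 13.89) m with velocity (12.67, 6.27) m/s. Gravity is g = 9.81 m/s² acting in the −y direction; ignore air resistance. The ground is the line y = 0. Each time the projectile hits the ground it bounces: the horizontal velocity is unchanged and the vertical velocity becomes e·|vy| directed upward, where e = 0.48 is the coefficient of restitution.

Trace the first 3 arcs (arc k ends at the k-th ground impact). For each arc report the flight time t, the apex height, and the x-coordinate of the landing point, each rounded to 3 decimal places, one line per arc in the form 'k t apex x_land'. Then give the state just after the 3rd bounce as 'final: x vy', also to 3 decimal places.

1 2.439 15.894 30.905
2 1.728 3.662 52.800
3 0.829 0.844 63.309
final: 63.309 1.953

Arc 1: start y=13.890, vy=6.270 → t=2.439, apex=15.894, x_land=30.905, impact vy=-17.659
  bounce: vy ← 0.48·17.659 = 8.476
Arc 2: start y=0.000, vy=8.476 → t=1.728, apex=3.662, x_land=52.800, impact vy=-8.476
  bounce: vy ← 0.48·8.476 = 4.069
Arc 3: start y=0.000, vy=4.069 → t=0.829, apex=0.844, x_land=63.309, impact vy=-4.069
  bounce: vy ← 0.48·4.069 = 1.953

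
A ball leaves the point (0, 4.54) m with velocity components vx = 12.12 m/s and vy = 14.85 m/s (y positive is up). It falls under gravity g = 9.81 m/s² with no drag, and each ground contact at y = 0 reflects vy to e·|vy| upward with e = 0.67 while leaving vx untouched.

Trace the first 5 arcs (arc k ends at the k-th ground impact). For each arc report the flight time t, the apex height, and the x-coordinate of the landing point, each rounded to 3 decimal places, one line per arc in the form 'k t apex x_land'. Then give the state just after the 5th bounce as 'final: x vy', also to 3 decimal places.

1 3.307 15.780 40.085
2 2.403 7.083 69.215
3 1.610 3.180 88.732
4 1.079 1.427 101.808
5 0.723 0.641 110.570
final: 110.570 2.376

Arc 1: start y=4.540, vy=14.850 → t=3.307, apex=15.780, x_land=40.085, impact vy=-17.595
  bounce: vy ← 0.67·17.595 = 11.789
Arc 2: start y=0.000, vy=11.789 → t=2.403, apex=7.083, x_land=69.215, impact vy=-11.789
  bounce: vy ← 0.67·11.789 = 7.899
Arc 3: start y=0.000, vy=7.899 → t=1.610, apex=3.180, x_land=88.732, impact vy=-7.899
  bounce: vy ← 0.67·7.899 = 5.292
Arc 4: start y=0.000, vy=5.292 → t=1.079, apex=1.427, x_land=101.808, impact vy=-5.292
  bounce: vy ← 0.67·5.292 = 3.546
Arc 5: start y=0.000, vy=3.546 → t=0.723, apex=0.641, x_land=110.570, impact vy=-3.546
  bounce: vy ← 0.67·3.546 = 2.376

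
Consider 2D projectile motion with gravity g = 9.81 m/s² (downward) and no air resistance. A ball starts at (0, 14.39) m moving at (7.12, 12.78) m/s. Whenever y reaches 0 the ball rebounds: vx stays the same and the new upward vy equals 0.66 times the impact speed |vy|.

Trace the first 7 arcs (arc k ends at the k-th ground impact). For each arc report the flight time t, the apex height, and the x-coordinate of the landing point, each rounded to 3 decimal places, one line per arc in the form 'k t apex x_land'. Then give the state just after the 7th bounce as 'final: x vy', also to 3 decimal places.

1 3.455 22.715 24.598
2 2.841 9.894 44.822
3 1.875 4.310 58.171
4 1.237 1.877 66.981
5 0.817 0.818 72.795
6 0.539 0.356 76.633
7 0.356 0.155 79.166
final: 79.166 1.152

Arc 1: start y=14.390, vy=12.780 → t=3.455, apex=22.715, x_land=24.598, impact vy=-21.111
  bounce: vy ← 0.66·21.111 = 13.933
Arc 2: start y=0.000, vy=13.933 → t=2.841, apex=9.894, x_land=44.822, impact vy=-13.933
  bounce: vy ← 0.66·13.933 = 9.196
Arc 3: start y=0.000, vy=9.196 → t=1.875, apex=4.310, x_land=58.171, impact vy=-9.196
  bounce: vy ← 0.66·9.196 = 6.069
Arc 4: start y=0.000, vy=6.069 → t=1.237, apex=1.877, x_land=66.981, impact vy=-6.069
  bounce: vy ← 0.66·6.069 = 4.006
Arc 5: start y=0.000, vy=4.006 → t=0.817, apex=0.818, x_land=72.795, impact vy=-4.006
  bounce: vy ← 0.66·4.006 = 2.644
Arc 6: start y=0.000, vy=2.644 → t=0.539, apex=0.356, x_land=76.633, impact vy=-2.644
  bounce: vy ← 0.66·2.644 = 1.745
Arc 7: start y=0.000, vy=1.745 → t=0.356, apex=0.155, x_land=79.166, impact vy=-1.745
  bounce: vy ← 0.66·1.745 = 1.152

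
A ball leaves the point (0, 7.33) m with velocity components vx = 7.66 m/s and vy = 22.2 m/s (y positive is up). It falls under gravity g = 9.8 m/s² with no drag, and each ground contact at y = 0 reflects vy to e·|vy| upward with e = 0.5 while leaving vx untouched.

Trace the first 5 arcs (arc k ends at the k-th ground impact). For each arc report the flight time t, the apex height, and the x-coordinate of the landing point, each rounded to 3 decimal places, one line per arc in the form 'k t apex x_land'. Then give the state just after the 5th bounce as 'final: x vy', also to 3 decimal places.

1 4.840 32.475 37.072
2 2.574 8.119 56.792
3 1.287 2.030 66.652
4 0.644 0.507 71.582
5 0.322 0.127 74.047
final: 74.047 0.788

Arc 1: start y=7.330, vy=22.200 → t=4.840, apex=32.475, x_land=37.072, impact vy=-25.229
  bounce: vy ← 0.5·25.229 = 12.615
Arc 2: start y=0.000, vy=12.615 → t=2.574, apex=8.119, x_land=56.792, impact vy=-12.615
  bounce: vy ← 0.5·12.615 = 6.307
Arc 3: start y=0.000, vy=6.307 → t=1.287, apex=2.030, x_land=66.652, impact vy=-6.307
  bounce: vy ← 0.5·6.307 = 3.154
Arc 4: start y=0.000, vy=3.154 → t=0.644, apex=0.507, x_land=71.582, impact vy=-3.154
  bounce: vy ← 0.5·3.154 = 1.577
Arc 5: start y=0.000, vy=1.577 → t=0.322, apex=0.127, x_land=74.047, impact vy=-1.577
  bounce: vy ← 0.5·1.577 = 0.788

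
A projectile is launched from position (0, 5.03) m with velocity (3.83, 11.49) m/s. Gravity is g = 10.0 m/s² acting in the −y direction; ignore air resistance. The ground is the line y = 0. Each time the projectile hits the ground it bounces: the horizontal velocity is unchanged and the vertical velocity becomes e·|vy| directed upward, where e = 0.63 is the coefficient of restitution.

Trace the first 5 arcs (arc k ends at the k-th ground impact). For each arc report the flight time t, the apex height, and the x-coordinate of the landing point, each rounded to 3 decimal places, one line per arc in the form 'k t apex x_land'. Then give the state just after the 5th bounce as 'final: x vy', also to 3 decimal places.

1 2.674 11.631 10.242
2 1.922 4.616 17.602
3 1.211 1.832 22.239
4 0.763 0.727 25.161
5 0.481 0.289 27.001
final: 27.001 1.514

Arc 1: start y=5.030, vy=11.490 → t=2.674, apex=11.631, x_land=10.242, impact vy=-15.252
  bounce: vy ← 0.63·15.252 = 9.609
Arc 2: start y=0.000, vy=9.609 → t=1.922, apex=4.616, x_land=17.602, impact vy=-9.609
  bounce: vy ← 0.63·9.609 = 6.053
Arc 3: start y=0.000, vy=6.053 → t=1.211, apex=1.832, x_land=22.239, impact vy=-6.053
  bounce: vy ← 0.63·6.053 = 3.814
Arc 4: start y=0.000, vy=3.814 → t=0.763, apex=0.727, x_land=25.161, impact vy=-3.814
  bounce: vy ← 0.63·3.814 = 2.403
Arc 5: start y=0.000, vy=2.403 → t=0.481, apex=0.289, x_land=27.001, impact vy=-2.403
  bounce: vy ← 0.63·2.403 = 1.514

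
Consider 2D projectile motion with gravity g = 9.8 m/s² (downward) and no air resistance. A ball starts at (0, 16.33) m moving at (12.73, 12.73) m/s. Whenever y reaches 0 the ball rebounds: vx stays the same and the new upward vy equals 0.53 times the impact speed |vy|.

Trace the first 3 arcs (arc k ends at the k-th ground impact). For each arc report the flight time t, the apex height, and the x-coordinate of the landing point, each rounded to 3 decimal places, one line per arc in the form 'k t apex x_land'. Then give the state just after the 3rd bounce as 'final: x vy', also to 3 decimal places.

1 3.540 24.598 45.058
2 2.375 6.910 75.291
3 1.259 1.941 91.315
final: 91.315 3.269

Arc 1: start y=16.330, vy=12.730 → t=3.540, apex=24.598, x_land=45.058, impact vy=-21.957
  bounce: vy ← 0.53·21.957 = 11.637
Arc 2: start y=0.000, vy=11.637 → t=2.375, apex=6.910, x_land=75.291, impact vy=-11.637
  bounce: vy ← 0.53·11.637 = 6.168
Arc 3: start y=0.000, vy=6.168 → t=1.259, apex=1.941, x_land=91.315, impact vy=-6.168
  bounce: vy ← 0.53·6.168 = 3.269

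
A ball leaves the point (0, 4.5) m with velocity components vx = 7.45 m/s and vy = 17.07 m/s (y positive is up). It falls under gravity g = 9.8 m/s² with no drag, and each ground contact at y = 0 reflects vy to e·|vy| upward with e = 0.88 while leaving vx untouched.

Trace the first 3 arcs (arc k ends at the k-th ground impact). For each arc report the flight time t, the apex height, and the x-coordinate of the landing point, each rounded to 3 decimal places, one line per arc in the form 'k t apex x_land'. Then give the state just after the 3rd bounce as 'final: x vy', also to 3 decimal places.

Arc 1: start y=4.500, vy=17.070 → t=3.730, apex=19.367, x_land=27.788, impact vy=-19.483
  bounce: vy ← 0.88·19.483 = 17.145
Arc 2: start y=0.000, vy=17.145 → t=3.499, apex=14.997, x_land=53.855, impact vy=-17.145
  bounce: vy ← 0.88·17.145 = 15.088
Arc 3: start y=0.000, vy=15.088 → t=3.079, apex=11.614, x_land=76.794, impact vy=-15.088
  bounce: vy ← 0.88·15.088 = 13.277

1 3.730 19.367 27.788
2 3.499 14.997 53.855
3 3.079 11.614 76.794
final: 76.794 13.277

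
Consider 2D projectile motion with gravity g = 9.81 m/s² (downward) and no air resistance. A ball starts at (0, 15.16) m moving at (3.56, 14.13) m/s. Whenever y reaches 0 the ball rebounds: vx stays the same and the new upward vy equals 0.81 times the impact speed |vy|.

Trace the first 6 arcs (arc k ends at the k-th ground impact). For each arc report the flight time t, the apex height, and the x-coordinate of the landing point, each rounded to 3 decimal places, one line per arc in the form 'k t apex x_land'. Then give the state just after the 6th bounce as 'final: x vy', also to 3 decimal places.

Arc 1: start y=15.160, vy=14.130 → t=3.713, apex=25.336, x_land=13.219, impact vy=-22.296
  bounce: vy ← 0.81·22.296 = 18.059
Arc 2: start y=0.000, vy=18.059 → t=3.682, apex=16.623, x_land=26.326, impact vy=-18.059
  bounce: vy ← 0.81·18.059 = 14.628
Arc 3: start y=0.000, vy=14.628 → t=2.982, apex=10.906, x_land=36.943, impact vy=-14.628
  bounce: vy ← 0.81·14.628 = 11.849
Arc 4: start y=0.000, vy=11.849 → t=2.416, apex=7.156, x_land=45.543, impact vy=-11.849
  bounce: vy ← 0.81·11.849 = 9.598
Arc 5: start y=0.000, vy=9.598 → t=1.957, apex=4.695, x_land=52.509, impact vy=-9.598
  bounce: vy ← 0.81·9.598 = 7.774
Arc 6: start y=0.000, vy=7.774 → t=1.585, apex=3.080, x_land=58.151, impact vy=-7.774
  bounce: vy ← 0.81·7.774 = 6.297

1 3.713 25.336 13.219
2 3.682 16.623 26.326
3 2.982 10.906 36.943
4 2.416 7.156 45.543
5 1.957 4.695 52.509
6 1.585 3.080 58.151
final: 58.151 6.297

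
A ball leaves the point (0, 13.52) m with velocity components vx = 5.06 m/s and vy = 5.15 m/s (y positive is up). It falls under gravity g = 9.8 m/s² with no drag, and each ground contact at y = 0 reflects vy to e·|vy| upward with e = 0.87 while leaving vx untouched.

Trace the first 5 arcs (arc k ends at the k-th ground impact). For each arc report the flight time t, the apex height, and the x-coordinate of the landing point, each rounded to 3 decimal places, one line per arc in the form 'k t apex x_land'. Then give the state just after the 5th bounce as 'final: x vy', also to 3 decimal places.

Arc 1: start y=13.520, vy=5.150 → t=2.268, apex=14.873, x_land=11.475, impact vy=-17.074
  bounce: vy ← 0.87·17.074 = 14.854
Arc 2: start y=0.000, vy=14.854 → t=3.031, apex=11.258, x_land=26.814, impact vy=-14.854
  bounce: vy ← 0.87·14.854 = 12.923
Arc 3: start y=0.000, vy=12.923 → t=2.637, apex=8.521, x_land=40.159, impact vy=-12.923
  bounce: vy ← 0.87·12.923 = 11.243
Arc 4: start y=0.000, vy=11.243 → t=2.295, apex=6.449, x_land=51.769, impact vy=-11.243
  bounce: vy ← 0.87·11.243 = 9.782
Arc 5: start y=0.000, vy=9.782 → t=1.996, apex=4.882, x_land=61.870, impact vy=-9.782
  bounce: vy ← 0.87·9.782 = 8.510

1 2.268 14.873 11.475
2 3.031 11.258 26.814
3 2.637 8.521 40.159
4 2.295 6.449 51.769
5 1.996 4.882 61.870
final: 61.870 8.510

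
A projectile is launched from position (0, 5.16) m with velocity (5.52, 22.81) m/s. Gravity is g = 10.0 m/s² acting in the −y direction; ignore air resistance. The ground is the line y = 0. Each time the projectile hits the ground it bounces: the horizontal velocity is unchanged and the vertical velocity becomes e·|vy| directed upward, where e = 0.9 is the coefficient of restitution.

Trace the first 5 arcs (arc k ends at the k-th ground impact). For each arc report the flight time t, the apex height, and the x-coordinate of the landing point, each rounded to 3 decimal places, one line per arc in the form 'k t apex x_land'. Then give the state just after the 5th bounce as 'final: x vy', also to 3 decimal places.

1 4.778 31.175 26.375
2 4.495 25.252 51.185
3 4.045 20.454 73.514
4 3.641 16.568 93.610
5 3.277 13.420 111.696
final: 111.696 14.744

Arc 1: start y=5.160, vy=22.810 → t=4.778, apex=31.175, x_land=26.375, impact vy=-24.970
  bounce: vy ← 0.9·24.970 = 22.473
Arc 2: start y=0.000, vy=22.473 → t=4.495, apex=25.252, x_land=51.185, impact vy=-22.473
  bounce: vy ← 0.9·22.473 = 20.226
Arc 3: start y=0.000, vy=20.226 → t=4.045, apex=20.454, x_land=73.514, impact vy=-20.226
  bounce: vy ← 0.9·20.226 = 18.203
Arc 4: start y=0.000, vy=18.203 → t=3.641, apex=16.568, x_land=93.610, impact vy=-18.203
  bounce: vy ← 0.9·18.203 = 16.383
Arc 5: start y=0.000, vy=16.383 → t=3.277, apex=13.420, x_land=111.696, impact vy=-16.383
  bounce: vy ← 0.9·16.383 = 14.744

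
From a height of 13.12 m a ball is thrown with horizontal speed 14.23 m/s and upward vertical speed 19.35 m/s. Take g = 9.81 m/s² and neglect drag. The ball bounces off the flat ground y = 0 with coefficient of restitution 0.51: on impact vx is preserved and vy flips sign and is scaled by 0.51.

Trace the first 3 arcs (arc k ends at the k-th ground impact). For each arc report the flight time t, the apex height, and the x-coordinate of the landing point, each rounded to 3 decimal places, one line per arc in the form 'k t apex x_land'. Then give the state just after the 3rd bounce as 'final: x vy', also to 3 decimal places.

Arc 1: start y=13.120, vy=19.350 → t=4.535, apex=32.204, x_land=64.530, impact vy=-25.136
  bounce: vy ← 0.51·25.136 = 12.820
Arc 2: start y=0.000, vy=12.820 → t=2.614, apex=8.376, x_land=101.721, impact vy=-12.820
  bounce: vy ← 0.51·12.820 = 6.538
Arc 3: start y=0.000, vy=6.538 → t=1.333, apex=2.179, x_land=120.689, impact vy=-6.538
  bounce: vy ← 0.51·6.538 = 3.334

1 4.535 32.204 64.530
2 2.614 8.376 101.721
3 1.333 2.179 120.689
final: 120.689 3.334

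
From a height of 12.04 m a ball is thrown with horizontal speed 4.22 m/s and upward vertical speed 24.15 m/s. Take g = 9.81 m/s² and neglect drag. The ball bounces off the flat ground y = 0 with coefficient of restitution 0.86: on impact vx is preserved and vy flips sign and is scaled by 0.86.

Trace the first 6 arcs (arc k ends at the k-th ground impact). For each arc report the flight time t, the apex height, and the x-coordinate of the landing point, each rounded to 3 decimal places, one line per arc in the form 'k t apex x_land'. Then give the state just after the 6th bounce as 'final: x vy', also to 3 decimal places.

Arc 1: start y=12.040, vy=24.150 → t=5.380, apex=41.766, x_land=22.703, impact vy=-28.626
  bounce: vy ← 0.86·28.626 = 24.618
Arc 2: start y=0.000, vy=24.618 → t=5.019, apex=30.890, x_land=43.883, impact vy=-24.618
  bounce: vy ← 0.86·24.618 = 21.172
Arc 3: start y=0.000, vy=21.172 → t=4.316, apex=22.846, x_land=62.098, impact vy=-21.172
  bounce: vy ← 0.86·21.172 = 18.208
Arc 4: start y=0.000, vy=18.208 → t=3.712, apex=16.897, x_land=77.763, impact vy=-18.208
  bounce: vy ← 0.86·18.208 = 15.659
Arc 5: start y=0.000, vy=15.659 → t=3.192, apex=12.497, x_land=91.235, impact vy=-15.659
  bounce: vy ← 0.86·15.659 = 13.466
Arc 6: start y=0.000, vy=13.466 → t=2.745, apex=9.243, x_land=102.821, impact vy=-13.466
  bounce: vy ← 0.86·13.466 = 11.581

1 5.380 41.766 22.703
2 5.019 30.890 43.883
3 4.316 22.846 62.098
4 3.712 16.897 77.763
5 3.192 12.497 91.235
6 2.745 9.243 102.821
final: 102.821 11.581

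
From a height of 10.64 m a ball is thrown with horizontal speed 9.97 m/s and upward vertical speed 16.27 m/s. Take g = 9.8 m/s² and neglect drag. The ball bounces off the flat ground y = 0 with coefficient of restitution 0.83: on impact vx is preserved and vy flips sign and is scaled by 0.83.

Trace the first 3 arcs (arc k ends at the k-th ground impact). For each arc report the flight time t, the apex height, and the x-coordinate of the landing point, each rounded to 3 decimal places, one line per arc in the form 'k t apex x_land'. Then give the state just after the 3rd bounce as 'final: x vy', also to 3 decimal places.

Arc 1: start y=10.640, vy=16.270 → t=3.880, apex=24.146, x_land=38.684, impact vy=-21.754
  bounce: vy ← 0.83·21.754 = 18.056
Arc 2: start y=0.000, vy=18.056 → t=3.685, apex=16.634, x_land=75.423, impact vy=-18.056
  bounce: vy ← 0.83·18.056 = 14.987
Arc 3: start y=0.000, vy=14.987 → t=3.059, apex=11.459, x_land=105.916, impact vy=-14.987
  bounce: vy ← 0.83·14.987 = 12.439

1 3.880 24.146 38.684
2 3.685 16.634 75.423
3 3.059 11.459 105.916
final: 105.916 12.439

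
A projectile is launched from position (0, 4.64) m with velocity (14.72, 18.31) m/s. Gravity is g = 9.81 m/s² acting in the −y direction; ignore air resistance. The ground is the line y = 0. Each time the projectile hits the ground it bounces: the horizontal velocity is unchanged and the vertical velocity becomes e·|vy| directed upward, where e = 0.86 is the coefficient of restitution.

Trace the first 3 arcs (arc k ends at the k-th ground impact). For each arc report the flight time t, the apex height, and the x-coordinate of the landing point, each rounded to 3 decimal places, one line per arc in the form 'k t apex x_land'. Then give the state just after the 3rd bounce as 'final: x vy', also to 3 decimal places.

Arc 1: start y=4.640, vy=18.310 → t=3.971, apex=21.727, x_land=58.455, impact vy=-20.647
  bounce: vy ← 0.86·20.647 = 17.756
Arc 2: start y=0.000, vy=17.756 → t=3.620, apex=16.070, x_land=111.742, impact vy=-17.756
  bounce: vy ← 0.86·17.756 = 15.270
Arc 3: start y=0.000, vy=15.270 → t=3.113, apex=11.885, x_land=157.569, impact vy=-15.270
  bounce: vy ← 0.86·15.270 = 13.133

1 3.971 21.727 58.455
2 3.620 16.070 111.742
3 3.113 11.885 157.569
final: 157.569 13.133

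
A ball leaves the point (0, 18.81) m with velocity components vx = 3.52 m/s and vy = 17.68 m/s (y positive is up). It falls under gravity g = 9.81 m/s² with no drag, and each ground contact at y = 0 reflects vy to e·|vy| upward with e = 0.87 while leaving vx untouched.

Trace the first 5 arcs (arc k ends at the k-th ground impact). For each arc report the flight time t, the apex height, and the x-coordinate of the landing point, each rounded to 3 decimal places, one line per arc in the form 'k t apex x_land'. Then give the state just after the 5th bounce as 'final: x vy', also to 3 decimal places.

Arc 1: start y=18.810, vy=17.680 → t=4.464, apex=34.742, x_land=15.712, impact vy=-26.108
  bounce: vy ← 0.87·26.108 = 22.714
Arc 2: start y=0.000, vy=22.714 → t=4.631, apex=26.296, x_land=32.012, impact vy=-22.714
  bounce: vy ← 0.87·22.714 = 19.761
Arc 3: start y=0.000, vy=19.761 → t=4.029, apex=19.904, x_land=46.194, impact vy=-19.761
  bounce: vy ← 0.87·19.761 = 17.192
Arc 4: start y=0.000, vy=17.192 → t=3.505, apex=15.065, x_land=58.532, impact vy=-17.192
  bounce: vy ← 0.87·17.192 = 14.957
Arc 5: start y=0.000, vy=14.957 → t=3.049, apex=11.403, x_land=69.265, impact vy=-14.957
  bounce: vy ← 0.87·14.957 = 13.013

1 4.464 34.742 15.712
2 4.631 26.296 32.012
3 4.029 19.904 46.194
4 3.505 15.065 58.532
5 3.049 11.403 69.265
final: 69.265 13.013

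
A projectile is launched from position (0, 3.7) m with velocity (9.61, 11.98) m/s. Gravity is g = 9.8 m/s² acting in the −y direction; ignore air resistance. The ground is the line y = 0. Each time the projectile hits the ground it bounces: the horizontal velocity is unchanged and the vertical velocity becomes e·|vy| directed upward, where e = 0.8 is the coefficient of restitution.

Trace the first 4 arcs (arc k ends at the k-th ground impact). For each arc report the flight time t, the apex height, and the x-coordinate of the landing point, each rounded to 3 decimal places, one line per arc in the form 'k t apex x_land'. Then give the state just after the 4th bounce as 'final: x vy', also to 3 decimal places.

1 2.722 11.022 26.161
2 2.400 7.054 49.222
3 1.920 4.515 67.672
4 1.536 2.889 82.431
final: 82.431 6.020

Arc 1: start y=3.700, vy=11.980 → t=2.722, apex=11.022, x_land=26.161, impact vy=-14.698
  bounce: vy ← 0.8·14.698 = 11.759
Arc 2: start y=0.000, vy=11.759 → t=2.400, apex=7.054, x_land=49.222, impact vy=-11.759
  bounce: vy ← 0.8·11.759 = 9.407
Arc 3: start y=0.000, vy=9.407 → t=1.920, apex=4.515, x_land=67.672, impact vy=-9.407
  bounce: vy ← 0.8·9.407 = 7.526
Arc 4: start y=0.000, vy=7.526 → t=1.536, apex=2.889, x_land=82.431, impact vy=-7.526
  bounce: vy ← 0.8·7.526 = 6.020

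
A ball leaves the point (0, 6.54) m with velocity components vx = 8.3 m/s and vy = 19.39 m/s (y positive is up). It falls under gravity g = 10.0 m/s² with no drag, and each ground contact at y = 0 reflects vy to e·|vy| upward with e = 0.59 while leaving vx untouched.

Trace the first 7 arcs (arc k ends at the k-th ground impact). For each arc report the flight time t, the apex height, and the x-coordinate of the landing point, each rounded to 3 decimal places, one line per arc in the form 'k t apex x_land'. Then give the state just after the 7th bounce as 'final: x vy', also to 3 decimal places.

1 4.190 25.339 34.778
2 2.656 8.820 56.826
3 1.567 3.070 69.834
4 0.925 1.069 77.509
5 0.546 0.372 82.037
6 0.322 0.130 84.709
7 0.190 0.045 86.285
final: 86.285 0.560

Arc 1: start y=6.540, vy=19.390 → t=4.190, apex=25.339, x_land=34.778, impact vy=-22.512
  bounce: vy ← 0.59·22.512 = 13.282
Arc 2: start y=0.000, vy=13.282 → t=2.656, apex=8.820, x_land=56.826, impact vy=-13.282
  bounce: vy ← 0.59·13.282 = 7.836
Arc 3: start y=0.000, vy=7.836 → t=1.567, apex=3.070, x_land=69.834, impact vy=-7.836
  bounce: vy ← 0.59·7.836 = 4.623
Arc 4: start y=0.000, vy=4.623 → t=0.925, apex=1.069, x_land=77.509, impact vy=-4.623
  bounce: vy ← 0.59·4.623 = 2.728
Arc 5: start y=0.000, vy=2.728 → t=0.546, apex=0.372, x_land=82.037, impact vy=-2.728
  bounce: vy ← 0.59·2.728 = 1.609
Arc 6: start y=0.000, vy=1.609 → t=0.322, apex=0.130, x_land=84.709, impact vy=-1.609
  bounce: vy ← 0.59·1.609 = 0.950
Arc 7: start y=0.000, vy=0.950 → t=0.190, apex=0.045, x_land=86.285, impact vy=-0.950
  bounce: vy ← 0.59·0.950 = 0.560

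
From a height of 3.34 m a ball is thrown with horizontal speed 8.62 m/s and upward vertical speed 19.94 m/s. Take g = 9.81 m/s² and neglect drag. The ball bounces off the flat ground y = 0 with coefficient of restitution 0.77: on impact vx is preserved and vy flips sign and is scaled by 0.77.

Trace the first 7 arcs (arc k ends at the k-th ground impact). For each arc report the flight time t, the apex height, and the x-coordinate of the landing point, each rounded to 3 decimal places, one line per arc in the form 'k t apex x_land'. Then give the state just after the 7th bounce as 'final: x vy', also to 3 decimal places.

1 4.226 23.605 36.431
2 3.378 13.996 65.553
3 2.601 8.298 87.976
4 2.003 4.920 105.242
5 1.542 2.917 118.537
6 1.188 1.729 128.774
7 0.914 1.025 136.657
final: 136.657 3.454

Arc 1: start y=3.340, vy=19.940 → t=4.226, apex=23.605, x_land=36.431, impact vy=-21.521
  bounce: vy ← 0.77·21.521 = 16.571
Arc 2: start y=0.000, vy=16.571 → t=3.378, apex=13.996, x_land=65.553, impact vy=-16.571
  bounce: vy ← 0.77·16.571 = 12.760
Arc 3: start y=0.000, vy=12.760 → t=2.601, apex=8.298, x_land=87.976, impact vy=-12.760
  bounce: vy ← 0.77·12.760 = 9.825
Arc 4: start y=0.000, vy=9.825 → t=2.003, apex=4.920, x_land=105.242, impact vy=-9.825
  bounce: vy ← 0.77·9.825 = 7.565
Arc 5: start y=0.000, vy=7.565 → t=1.542, apex=2.917, x_land=118.537, impact vy=-7.565
  bounce: vy ← 0.77·7.565 = 5.825
Arc 6: start y=0.000, vy=5.825 → t=1.188, apex=1.729, x_land=128.774, impact vy=-5.825
  bounce: vy ← 0.77·5.825 = 4.485
Arc 7: start y=0.000, vy=4.485 → t=0.914, apex=1.025, x_land=136.657, impact vy=-4.485
  bounce: vy ← 0.77·4.485 = 3.454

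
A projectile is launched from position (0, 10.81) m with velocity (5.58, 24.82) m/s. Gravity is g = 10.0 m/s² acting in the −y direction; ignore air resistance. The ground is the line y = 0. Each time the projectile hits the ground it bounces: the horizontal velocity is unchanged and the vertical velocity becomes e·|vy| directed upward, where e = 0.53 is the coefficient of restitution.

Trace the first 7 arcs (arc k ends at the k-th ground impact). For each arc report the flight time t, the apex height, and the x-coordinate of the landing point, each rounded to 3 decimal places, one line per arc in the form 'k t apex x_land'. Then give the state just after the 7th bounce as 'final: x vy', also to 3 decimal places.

Arc 1: start y=10.810, vy=24.820 → t=5.367, apex=41.612, x_land=29.947, impact vy=-28.848
  bounce: vy ← 0.53·28.848 = 15.290
Arc 2: start y=0.000, vy=15.290 → t=3.058, apex=11.689, x_land=47.010, impact vy=-15.290
  bounce: vy ← 0.53·15.290 = 8.104
Arc 3: start y=0.000, vy=8.104 → t=1.621, apex=3.283, x_land=56.054, impact vy=-8.104
  bounce: vy ← 0.53·8.104 = 4.295
Arc 4: start y=0.000, vy=4.295 → t=0.859, apex=0.922, x_land=60.847, impact vy=-4.295
  bounce: vy ← 0.53·4.295 = 2.276
Arc 5: start y=0.000, vy=2.276 → t=0.455, apex=0.259, x_land=63.387, impact vy=-2.276
  bounce: vy ← 0.53·2.276 = 1.206
Arc 6: start y=0.000, vy=1.206 → t=0.241, apex=0.073, x_land=64.734, impact vy=-1.206
  bounce: vy ← 0.53·1.206 = 0.639
Arc 7: start y=0.000, vy=0.639 → t=0.128, apex=0.020, x_land=65.447, impact vy=-0.639
  bounce: vy ← 0.53·0.639 = 0.339

1 5.367 41.612 29.947
2 3.058 11.689 47.010
3 1.621 3.283 56.054
4 0.859 0.922 60.847
5 0.455 0.259 63.387
6 0.241 0.073 64.734
7 0.128 0.020 65.447
final: 65.447 0.339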